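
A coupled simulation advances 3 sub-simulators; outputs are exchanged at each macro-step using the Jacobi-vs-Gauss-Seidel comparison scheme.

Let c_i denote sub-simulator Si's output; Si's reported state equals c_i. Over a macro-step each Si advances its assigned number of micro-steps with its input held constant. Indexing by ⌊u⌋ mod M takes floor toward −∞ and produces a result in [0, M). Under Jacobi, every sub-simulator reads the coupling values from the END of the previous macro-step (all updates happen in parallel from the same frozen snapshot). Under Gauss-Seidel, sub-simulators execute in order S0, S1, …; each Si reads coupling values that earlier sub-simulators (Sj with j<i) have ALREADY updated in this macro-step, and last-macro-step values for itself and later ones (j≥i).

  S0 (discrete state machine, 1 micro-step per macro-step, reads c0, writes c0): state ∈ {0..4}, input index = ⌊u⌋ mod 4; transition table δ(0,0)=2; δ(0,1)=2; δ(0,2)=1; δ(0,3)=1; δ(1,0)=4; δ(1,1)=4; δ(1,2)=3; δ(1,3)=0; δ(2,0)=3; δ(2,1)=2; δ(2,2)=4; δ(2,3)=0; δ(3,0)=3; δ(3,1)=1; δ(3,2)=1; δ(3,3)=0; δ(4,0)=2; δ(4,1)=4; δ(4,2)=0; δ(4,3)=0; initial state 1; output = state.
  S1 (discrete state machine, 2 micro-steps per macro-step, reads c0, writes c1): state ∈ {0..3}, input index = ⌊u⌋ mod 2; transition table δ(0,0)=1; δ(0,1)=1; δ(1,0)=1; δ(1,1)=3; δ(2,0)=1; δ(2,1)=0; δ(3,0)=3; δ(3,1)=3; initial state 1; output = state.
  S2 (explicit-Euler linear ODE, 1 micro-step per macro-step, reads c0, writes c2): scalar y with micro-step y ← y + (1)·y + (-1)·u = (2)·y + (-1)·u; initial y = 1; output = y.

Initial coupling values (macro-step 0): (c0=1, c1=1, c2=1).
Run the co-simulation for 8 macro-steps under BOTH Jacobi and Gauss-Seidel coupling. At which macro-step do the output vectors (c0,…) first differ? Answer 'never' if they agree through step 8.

first divergence at macro-step: 1

[Jacobi] macro 1: S0 reads c0=1 → after 1×micro: 4; S1 reads c0=1 → after 2×micro: 3; S2 reads c0=1 → after 1×micro: 1 ⇒ (c0=4, c1=3, c2=1)
[Jacobi] macro 2: S0 reads c0=4 → after 1×micro: 2; S1 reads c0=4 → after 2×micro: 3; S2 reads c0=4 → after 1×micro: -2 ⇒ (c0=2, c1=3, c2=-2)
[Jacobi] macro 3: S0 reads c0=2 → after 1×micro: 4; S1 reads c0=2 → after 2×micro: 3; S2 reads c0=2 → after 1×micro: -6 ⇒ (c0=4, c1=3, c2=-6)
[Jacobi] macro 4: S0 reads c0=4 → after 1×micro: 2; S1 reads c0=4 → after 2×micro: 3; S2 reads c0=4 → after 1×micro: -16 ⇒ (c0=2, c1=3, c2=-16)
[Jacobi] macro 5: S0 reads c0=2 → after 1×micro: 4; S1 reads c0=2 → after 2×micro: 3; S2 reads c0=2 → after 1×micro: -34 ⇒ (c0=4, c1=3, c2=-34)
[Jacobi] macro 6: S0 reads c0=4 → after 1×micro: 2; S1 reads c0=4 → after 2×micro: 3; S2 reads c0=4 → after 1×micro: -72 ⇒ (c0=2, c1=3, c2=-72)
[Jacobi] macro 7: S0 reads c0=2 → after 1×micro: 4; S1 reads c0=2 → after 2×micro: 3; S2 reads c0=2 → after 1×micro: -146 ⇒ (c0=4, c1=3, c2=-146)
[Jacobi] macro 8: S0 reads c0=4 → after 1×micro: 2; S1 reads c0=4 → after 2×micro: 3; S2 reads c0=4 → after 1×micro: -296 ⇒ (c0=2, c1=3, c2=-296)
[Gauss-Seidel] macro 1: S0 reads c0=1 → after 1×micro: 4; S1 reads c0=4 → after 2×micro: 1; S2 reads c0=4 → after 1×micro: -2 ⇒ (c0=4, c1=1, c2=-2)
[Gauss-Seidel] macro 2: S0 reads c0=4 → after 1×micro: 2; S1 reads c0=2 → after 2×micro: 1; S2 reads c0=2 → after 1×micro: -6 ⇒ (c0=2, c1=1, c2=-6)
[Gauss-Seidel] macro 3: S0 reads c0=2 → after 1×micro: 4; S1 reads c0=4 → after 2×micro: 1; S2 reads c0=4 → after 1×micro: -16 ⇒ (c0=4, c1=1, c2=-16)
[Gauss-Seidel] macro 4: S0 reads c0=4 → after 1×micro: 2; S1 reads c0=2 → after 2×micro: 1; S2 reads c0=2 → after 1×micro: -34 ⇒ (c0=2, c1=1, c2=-34)
[Gauss-Seidel] macro 5: S0 reads c0=2 → after 1×micro: 4; S1 reads c0=4 → after 2×micro: 1; S2 reads c0=4 → after 1×micro: -72 ⇒ (c0=4, c1=1, c2=-72)
[Gauss-Seidel] macro 6: S0 reads c0=4 → after 1×micro: 2; S1 reads c0=2 → after 2×micro: 1; S2 reads c0=2 → after 1×micro: -146 ⇒ (c0=2, c1=1, c2=-146)
[Gauss-Seidel] macro 7: S0 reads c0=2 → after 1×micro: 4; S1 reads c0=4 → after 2×micro: 1; S2 reads c0=4 → after 1×micro: -296 ⇒ (c0=4, c1=1, c2=-296)
[Gauss-Seidel] macro 8: S0 reads c0=4 → after 1×micro: 2; S1 reads c0=2 → after 2×micro: 1; S2 reads c0=2 → after 1×micro: -594 ⇒ (c0=2, c1=1, c2=-594)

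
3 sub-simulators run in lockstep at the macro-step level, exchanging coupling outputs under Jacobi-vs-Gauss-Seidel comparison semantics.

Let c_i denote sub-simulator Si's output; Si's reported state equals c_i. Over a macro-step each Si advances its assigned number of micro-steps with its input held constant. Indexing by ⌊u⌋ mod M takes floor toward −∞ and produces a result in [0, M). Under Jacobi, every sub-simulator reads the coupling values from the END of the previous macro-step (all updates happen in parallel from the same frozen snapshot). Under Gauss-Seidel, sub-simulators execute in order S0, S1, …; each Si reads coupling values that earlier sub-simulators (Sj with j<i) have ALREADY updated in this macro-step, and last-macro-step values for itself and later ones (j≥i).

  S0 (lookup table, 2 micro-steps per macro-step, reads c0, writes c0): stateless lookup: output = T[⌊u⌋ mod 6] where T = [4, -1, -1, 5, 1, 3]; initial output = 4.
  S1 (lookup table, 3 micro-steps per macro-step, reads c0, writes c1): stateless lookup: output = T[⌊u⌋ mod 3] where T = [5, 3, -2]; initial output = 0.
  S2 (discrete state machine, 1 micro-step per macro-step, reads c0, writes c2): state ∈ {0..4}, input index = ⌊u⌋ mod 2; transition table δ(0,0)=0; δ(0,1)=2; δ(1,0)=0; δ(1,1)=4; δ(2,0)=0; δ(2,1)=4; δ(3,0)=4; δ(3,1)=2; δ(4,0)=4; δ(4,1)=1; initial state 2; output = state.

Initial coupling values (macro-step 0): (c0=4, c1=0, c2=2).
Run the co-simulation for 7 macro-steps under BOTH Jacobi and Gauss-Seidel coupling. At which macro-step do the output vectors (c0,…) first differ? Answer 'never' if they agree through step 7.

[Jacobi] macro 1: S0 reads c0=4 → after 2×micro: 1; S1 reads c0=4 → after 3×micro: 3; S2 reads c0=4 → after 1×micro: 0 ⇒ (c0=1, c1=3, c2=0)
[Jacobi] macro 2: S0 reads c0=1 → after 2×micro: -1; S1 reads c0=1 → after 3×micro: 3; S2 reads c0=1 → after 1×micro: 2 ⇒ (c0=-1, c1=3, c2=2)
[Jacobi] macro 3: S0 reads c0=-1 → after 2×micro: 3; S1 reads c0=-1 → after 3×micro: -2; S2 reads c0=-1 → after 1×micro: 4 ⇒ (c0=3, c1=-2, c2=4)
[Jacobi] macro 4: S0 reads c0=3 → after 2×micro: 5; S1 reads c0=3 → after 3×micro: 5; S2 reads c0=3 → after 1×micro: 1 ⇒ (c0=5, c1=5, c2=1)
[Jacobi] macro 5: S0 reads c0=5 → after 2×micro: 3; S1 reads c0=5 → after 3×micro: -2; S2 reads c0=5 → after 1×micro: 4 ⇒ (c0=3, c1=-2, c2=4)
[Jacobi] macro 6: S0 reads c0=3 → after 2×micro: 5; S1 reads c0=3 → after 3×micro: 5; S2 reads c0=3 → after 1×micro: 1 ⇒ (c0=5, c1=5, c2=1)
[Jacobi] macro 7: S0 reads c0=5 → after 2×micro: 3; S1 reads c0=5 → after 3×micro: -2; S2 reads c0=5 → after 1×micro: 4 ⇒ (c0=3, c1=-2, c2=4)
[Gauss-Seidel] macro 1: S0 reads c0=4 → after 2×micro: 1; S1 reads c0=1 → after 3×micro: 3; S2 reads c0=1 → after 1×micro: 4 ⇒ (c0=1, c1=3, c2=4)
[Gauss-Seidel] macro 2: S0 reads c0=1 → after 2×micro: -1; S1 reads c0=-1 → after 3×micro: -2; S2 reads c0=-1 → after 1×micro: 1 ⇒ (c0=-1, c1=-2, c2=1)
[Gauss-Seidel] macro 3: S0 reads c0=-1 → after 2×micro: 3; S1 reads c0=3 → after 3×micro: 5; S2 reads c0=3 → after 1×micro: 4 ⇒ (c0=3, c1=5, c2=4)
[Gauss-Seidel] macro 4: S0 reads c0=3 → after 2×micro: 5; S1 reads c0=5 → after 3×micro: -2; S2 reads c0=5 → after 1×micro: 1 ⇒ (c0=5, c1=-2, c2=1)
[Gauss-Seidel] macro 5: S0 reads c0=5 → after 2×micro: 3; S1 reads c0=3 → after 3×micro: 5; S2 reads c0=3 → after 1×micro: 4 ⇒ (c0=3, c1=5, c2=4)
[Gauss-Seidel] macro 6: S0 reads c0=3 → after 2×micro: 5; S1 reads c0=5 → after 3×micro: -2; S2 reads c0=5 → after 1×micro: 1 ⇒ (c0=5, c1=-2, c2=1)
[Gauss-Seidel] macro 7: S0 reads c0=5 → after 2×micro: 3; S1 reads c0=3 → after 3×micro: 5; S2 reads c0=3 → after 1×micro: 4 ⇒ (c0=3, c1=5, c2=4)

first divergence at macro-step: 1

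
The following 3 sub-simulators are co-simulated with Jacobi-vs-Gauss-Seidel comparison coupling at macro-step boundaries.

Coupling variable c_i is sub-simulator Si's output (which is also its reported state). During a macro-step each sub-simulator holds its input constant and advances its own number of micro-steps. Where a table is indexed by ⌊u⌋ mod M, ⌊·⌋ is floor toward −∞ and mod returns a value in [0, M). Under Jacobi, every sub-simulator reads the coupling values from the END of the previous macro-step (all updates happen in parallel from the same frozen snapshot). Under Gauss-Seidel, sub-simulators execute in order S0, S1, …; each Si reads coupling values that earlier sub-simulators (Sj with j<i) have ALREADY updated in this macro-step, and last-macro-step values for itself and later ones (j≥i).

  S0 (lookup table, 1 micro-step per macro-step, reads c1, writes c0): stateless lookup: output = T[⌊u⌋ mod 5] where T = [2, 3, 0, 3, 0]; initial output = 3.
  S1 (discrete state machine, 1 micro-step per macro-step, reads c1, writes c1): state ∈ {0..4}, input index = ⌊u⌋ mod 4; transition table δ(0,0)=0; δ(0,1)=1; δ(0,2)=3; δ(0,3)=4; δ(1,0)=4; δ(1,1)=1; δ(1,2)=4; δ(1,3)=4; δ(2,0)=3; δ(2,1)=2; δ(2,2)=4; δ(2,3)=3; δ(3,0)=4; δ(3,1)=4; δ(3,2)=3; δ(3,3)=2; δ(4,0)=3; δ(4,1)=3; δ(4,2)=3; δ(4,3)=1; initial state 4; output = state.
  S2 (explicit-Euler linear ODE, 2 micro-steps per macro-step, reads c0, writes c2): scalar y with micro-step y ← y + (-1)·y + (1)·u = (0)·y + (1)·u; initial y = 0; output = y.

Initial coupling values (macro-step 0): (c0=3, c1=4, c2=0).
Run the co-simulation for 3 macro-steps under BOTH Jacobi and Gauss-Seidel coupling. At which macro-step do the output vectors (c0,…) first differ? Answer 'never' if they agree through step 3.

first divergence at macro-step: 1

[Jacobi] macro 1: S0 reads c1=4 → after 1×micro: 0; S1 reads c1=4 → after 1×micro: 3; S2 reads c0=3 → after 2×micro: 3 ⇒ (c0=0, c1=3, c2=3)
[Jacobi] macro 2: S0 reads c1=3 → after 1×micro: 3; S1 reads c1=3 → after 1×micro: 2; S2 reads c0=0 → after 2×micro: 0 ⇒ (c0=3, c1=2, c2=0)
[Jacobi] macro 3: S0 reads c1=2 → after 1×micro: 0; S1 reads c1=2 → after 1×micro: 4; S2 reads c0=3 → after 2×micro: 3 ⇒ (c0=0, c1=4, c2=3)
[Gauss-Seidel] macro 1: S0 reads c1=4 → after 1×micro: 0; S1 reads c1=4 → after 1×micro: 3; S2 reads c0=0 → after 2×micro: 0 ⇒ (c0=0, c1=3, c2=0)
[Gauss-Seidel] macro 2: S0 reads c1=3 → after 1×micro: 3; S1 reads c1=3 → after 1×micro: 2; S2 reads c0=3 → after 2×micro: 3 ⇒ (c0=3, c1=2, c2=3)
[Gauss-Seidel] macro 3: S0 reads c1=2 → after 1×micro: 0; S1 reads c1=2 → after 1×micro: 4; S2 reads c0=0 → after 2×micro: 0 ⇒ (c0=0, c1=4, c2=0)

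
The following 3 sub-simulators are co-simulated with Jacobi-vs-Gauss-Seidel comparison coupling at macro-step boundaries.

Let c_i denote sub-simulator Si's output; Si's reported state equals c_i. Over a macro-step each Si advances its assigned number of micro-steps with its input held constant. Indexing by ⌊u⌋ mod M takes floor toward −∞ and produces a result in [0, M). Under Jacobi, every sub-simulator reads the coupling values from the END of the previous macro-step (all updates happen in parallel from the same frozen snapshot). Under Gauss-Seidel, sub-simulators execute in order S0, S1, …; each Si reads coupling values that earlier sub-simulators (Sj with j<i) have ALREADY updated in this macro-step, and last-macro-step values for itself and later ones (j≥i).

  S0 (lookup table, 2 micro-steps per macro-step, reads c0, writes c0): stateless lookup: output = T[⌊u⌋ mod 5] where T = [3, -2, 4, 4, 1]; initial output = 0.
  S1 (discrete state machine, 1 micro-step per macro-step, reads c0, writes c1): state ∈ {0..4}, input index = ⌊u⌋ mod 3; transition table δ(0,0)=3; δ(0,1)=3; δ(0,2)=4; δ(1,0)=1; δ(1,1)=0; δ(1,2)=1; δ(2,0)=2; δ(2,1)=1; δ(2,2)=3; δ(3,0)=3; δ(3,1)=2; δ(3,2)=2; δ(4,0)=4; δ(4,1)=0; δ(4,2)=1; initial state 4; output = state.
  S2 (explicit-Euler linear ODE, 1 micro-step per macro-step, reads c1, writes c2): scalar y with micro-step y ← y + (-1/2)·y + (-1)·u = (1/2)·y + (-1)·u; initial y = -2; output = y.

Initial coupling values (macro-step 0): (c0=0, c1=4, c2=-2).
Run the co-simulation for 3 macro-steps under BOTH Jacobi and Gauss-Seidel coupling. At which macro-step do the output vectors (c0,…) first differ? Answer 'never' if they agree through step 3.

[Jacobi] macro 1: S0 reads c0=0 → after 2×micro: 3; S1 reads c0=0 → after 1×micro: 4; S2 reads c1=4 → after 1×micro: -5 ⇒ (c0=3, c1=4, c2=-5)
[Jacobi] macro 2: S0 reads c0=3 → after 2×micro: 4; S1 reads c0=3 → after 1×micro: 4; S2 reads c1=4 → after 1×micro: -13/2 ⇒ (c0=4, c1=4, c2=-13/2)
[Jacobi] macro 3: S0 reads c0=4 → after 2×micro: 1; S1 reads c0=4 → after 1×micro: 0; S2 reads c1=4 → after 1×micro: -29/4 ⇒ (c0=1, c1=0, c2=-29/4)
[Gauss-Seidel] macro 1: S0 reads c0=0 → after 2×micro: 3; S1 reads c0=3 → after 1×micro: 4; S2 reads c1=4 → after 1×micro: -5 ⇒ (c0=3, c1=4, c2=-5)
[Gauss-Seidel] macro 2: S0 reads c0=3 → after 2×micro: 4; S1 reads c0=4 → after 1×micro: 0; S2 reads c1=0 → after 1×micro: -5/2 ⇒ (c0=4, c1=0, c2=-5/2)
[Gauss-Seidel] macro 3: S0 reads c0=4 → after 2×micro: 1; S1 reads c0=1 → after 1×micro: 3; S2 reads c1=3 → after 1×micro: -17/4 ⇒ (c0=1, c1=3, c2=-17/4)

first divergence at macro-step: 2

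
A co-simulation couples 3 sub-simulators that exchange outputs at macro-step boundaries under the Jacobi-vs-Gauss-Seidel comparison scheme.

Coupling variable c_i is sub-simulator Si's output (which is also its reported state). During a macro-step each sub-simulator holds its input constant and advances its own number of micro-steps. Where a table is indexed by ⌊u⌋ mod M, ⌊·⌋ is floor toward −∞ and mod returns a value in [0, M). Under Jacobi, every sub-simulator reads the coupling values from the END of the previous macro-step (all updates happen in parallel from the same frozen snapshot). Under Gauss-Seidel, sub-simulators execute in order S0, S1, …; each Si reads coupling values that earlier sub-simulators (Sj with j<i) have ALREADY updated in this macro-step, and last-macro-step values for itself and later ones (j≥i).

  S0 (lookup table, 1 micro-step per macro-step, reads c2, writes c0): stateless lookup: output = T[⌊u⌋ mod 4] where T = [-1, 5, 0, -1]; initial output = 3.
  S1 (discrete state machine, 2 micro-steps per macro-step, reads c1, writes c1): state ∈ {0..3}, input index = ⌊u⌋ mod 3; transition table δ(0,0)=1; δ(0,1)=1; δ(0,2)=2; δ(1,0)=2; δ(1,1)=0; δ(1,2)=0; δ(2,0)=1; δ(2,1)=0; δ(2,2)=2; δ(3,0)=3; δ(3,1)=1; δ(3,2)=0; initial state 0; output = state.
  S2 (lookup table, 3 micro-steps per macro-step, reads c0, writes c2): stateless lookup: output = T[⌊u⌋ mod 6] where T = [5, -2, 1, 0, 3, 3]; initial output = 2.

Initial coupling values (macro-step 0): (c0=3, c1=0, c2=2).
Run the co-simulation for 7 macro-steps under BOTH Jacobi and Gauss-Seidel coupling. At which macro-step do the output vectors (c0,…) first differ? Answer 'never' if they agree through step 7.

[Jacobi] macro 1: S0 reads c2=2 → after 1×micro: 0; S1 reads c1=0 → after 2×micro: 2; S2 reads c0=3 → after 3×micro: 0 ⇒ (c0=0, c1=2, c2=0)
[Jacobi] macro 2: S0 reads c2=0 → after 1×micro: -1; S1 reads c1=2 → after 2×micro: 2; S2 reads c0=0 → after 3×micro: 5 ⇒ (c0=-1, c1=2, c2=5)
[Jacobi] macro 3: S0 reads c2=5 → after 1×micro: 5; S1 reads c1=2 → after 2×micro: 2; S2 reads c0=-1 → after 3×micro: 3 ⇒ (c0=5, c1=2, c2=3)
[Jacobi] macro 4: S0 reads c2=3 → after 1×micro: -1; S1 reads c1=2 → after 2×micro: 2; S2 reads c0=5 → after 3×micro: 3 ⇒ (c0=-1, c1=2, c2=3)
[Jacobi] macro 5: S0 reads c2=3 → after 1×micro: -1; S1 reads c1=2 → after 2×micro: 2; S2 reads c0=-1 → after 3×micro: 3 ⇒ (c0=-1, c1=2, c2=3)
[Jacobi] macro 6: S0 reads c2=3 → after 1×micro: -1; S1 reads c1=2 → after 2×micro: 2; S2 reads c0=-1 → after 3×micro: 3 ⇒ (c0=-1, c1=2, c2=3)
[Jacobi] macro 7: S0 reads c2=3 → after 1×micro: -1; S1 reads c1=2 → after 2×micro: 2; S2 reads c0=-1 → after 3×micro: 3 ⇒ (c0=-1, c1=2, c2=3)
[Gauss-Seidel] macro 1: S0 reads c2=2 → after 1×micro: 0; S1 reads c1=0 → after 2×micro: 2; S2 reads c0=0 → after 3×micro: 5 ⇒ (c0=0, c1=2, c2=5)
[Gauss-Seidel] macro 2: S0 reads c2=5 → after 1×micro: 5; S1 reads c1=2 → after 2×micro: 2; S2 reads c0=5 → after 3×micro: 3 ⇒ (c0=5, c1=2, c2=3)
[Gauss-Seidel] macro 3: S0 reads c2=3 → after 1×micro: -1; S1 reads c1=2 → after 2×micro: 2; S2 reads c0=-1 → after 3×micro: 3 ⇒ (c0=-1, c1=2, c2=3)
[Gauss-Seidel] macro 4: S0 reads c2=3 → after 1×micro: -1; S1 reads c1=2 → after 2×micro: 2; S2 reads c0=-1 → after 3×micro: 3 ⇒ (c0=-1, c1=2, c2=3)
[Gauss-Seidel] macro 5: S0 reads c2=3 → after 1×micro: -1; S1 reads c1=2 → after 2×micro: 2; S2 reads c0=-1 → after 3×micro: 3 ⇒ (c0=-1, c1=2, c2=3)
[Gauss-Seidel] macro 6: S0 reads c2=3 → after 1×micro: -1; S1 reads c1=2 → after 2×micro: 2; S2 reads c0=-1 → after 3×micro: 3 ⇒ (c0=-1, c1=2, c2=3)
[Gauss-Seidel] macro 7: S0 reads c2=3 → after 1×micro: -1; S1 reads c1=2 → after 2×micro: 2; S2 reads c0=-1 → after 3×micro: 3 ⇒ (c0=-1, c1=2, c2=3)

first divergence at macro-step: 1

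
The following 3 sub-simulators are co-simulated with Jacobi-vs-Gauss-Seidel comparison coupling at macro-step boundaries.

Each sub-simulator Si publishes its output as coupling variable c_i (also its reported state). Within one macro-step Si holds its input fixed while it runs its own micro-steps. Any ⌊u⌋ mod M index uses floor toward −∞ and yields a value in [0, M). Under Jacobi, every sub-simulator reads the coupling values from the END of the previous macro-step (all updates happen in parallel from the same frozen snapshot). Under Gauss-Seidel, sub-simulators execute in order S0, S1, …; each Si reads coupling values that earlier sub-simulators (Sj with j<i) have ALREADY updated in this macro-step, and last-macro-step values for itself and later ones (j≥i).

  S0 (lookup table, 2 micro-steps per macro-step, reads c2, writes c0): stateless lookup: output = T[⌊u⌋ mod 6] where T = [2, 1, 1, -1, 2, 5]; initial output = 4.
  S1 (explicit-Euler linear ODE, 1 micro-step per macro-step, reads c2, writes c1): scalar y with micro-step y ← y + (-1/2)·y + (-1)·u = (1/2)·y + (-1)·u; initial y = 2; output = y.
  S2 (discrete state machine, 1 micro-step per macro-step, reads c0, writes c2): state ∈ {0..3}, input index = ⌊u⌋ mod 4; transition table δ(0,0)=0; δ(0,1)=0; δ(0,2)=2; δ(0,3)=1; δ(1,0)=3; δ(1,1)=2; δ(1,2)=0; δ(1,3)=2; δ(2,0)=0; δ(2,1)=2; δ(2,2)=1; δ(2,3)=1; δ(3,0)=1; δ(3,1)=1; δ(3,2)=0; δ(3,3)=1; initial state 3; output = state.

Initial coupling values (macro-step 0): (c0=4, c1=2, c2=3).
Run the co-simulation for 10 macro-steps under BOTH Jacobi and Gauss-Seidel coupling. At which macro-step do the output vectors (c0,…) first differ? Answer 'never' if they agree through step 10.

first divergence at macro-step: never

[Jacobi] macro 1: S0 reads c2=3 → after 2×micro: -1; S1 reads c2=3 → after 1×micro: -2; S2 reads c0=4 → after 1×micro: 1 ⇒ (c0=-1, c1=-2, c2=1)
[Jacobi] macro 2: S0 reads c2=1 → after 2×micro: 1; S1 reads c2=1 → after 1×micro: -2; S2 reads c0=-1 → after 1×micro: 2 ⇒ (c0=1, c1=-2, c2=2)
[Jacobi] macro 3: S0 reads c2=2 → after 2×micro: 1; S1 reads c2=2 → after 1×micro: -3; S2 reads c0=1 → after 1×micro: 2 ⇒ (c0=1, c1=-3, c2=2)
[Jacobi] macro 4: S0 reads c2=2 → after 2×micro: 1; S1 reads c2=2 → after 1×micro: -7/2; S2 reads c0=1 → after 1×micro: 2 ⇒ (c0=1, c1=-7/2, c2=2)
[Jacobi] macro 5: S0 reads c2=2 → after 2×micro: 1; S1 reads c2=2 → after 1×micro: -15/4; S2 reads c0=1 → after 1×micro: 2 ⇒ (c0=1, c1=-15/4, c2=2)
[Jacobi] macro 6: S0 reads c2=2 → after 2×micro: 1; S1 reads c2=2 → after 1×micro: -31/8; S2 reads c0=1 → after 1×micro: 2 ⇒ (c0=1, c1=-31/8, c2=2)
[Jacobi] macro 7: S0 reads c2=2 → after 2×micro: 1; S1 reads c2=2 → after 1×micro: -63/16; S2 reads c0=1 → after 1×micro: 2 ⇒ (c0=1, c1=-63/16, c2=2)
[Jacobi] macro 8: S0 reads c2=2 → after 2×micro: 1; S1 reads c2=2 → after 1×micro: -127/32; S2 reads c0=1 → after 1×micro: 2 ⇒ (c0=1, c1=-127/32, c2=2)
[Jacobi] macro 9: S0 reads c2=2 → after 2×micro: 1; S1 reads c2=2 → after 1×micro: -255/64; S2 reads c0=1 → after 1×micro: 2 ⇒ (c0=1, c1=-255/64, c2=2)
[Jacobi] macro 10: S0 reads c2=2 → after 2×micro: 1; S1 reads c2=2 → after 1×micro: -511/128; S2 reads c0=1 → after 1×micro: 2 ⇒ (c0=1, c1=-511/128, c2=2)
[Gauss-Seidel] macro 1: S0 reads c2=3 → after 2×micro: -1; S1 reads c2=3 → after 1×micro: -2; S2 reads c0=-1 → after 1×micro: 1 ⇒ (c0=-1, c1=-2, c2=1)
[Gauss-Seidel] macro 2: S0 reads c2=1 → after 2×micro: 1; S1 reads c2=1 → after 1×micro: -2; S2 reads c0=1 → after 1×micro: 2 ⇒ (c0=1, c1=-2, c2=2)
[Gauss-Seidel] macro 3: S0 reads c2=2 → after 2×micro: 1; S1 reads c2=2 → after 1×micro: -3; S2 reads c0=1 → after 1×micro: 2 ⇒ (c0=1, c1=-3, c2=2)
[Gauss-Seidel] macro 4: S0 reads c2=2 → after 2×micro: 1; S1 reads c2=2 → after 1×micro: -7/2; S2 reads c0=1 → after 1×micro: 2 ⇒ (c0=1, c1=-7/2, c2=2)
[Gauss-Seidel] macro 5: S0 reads c2=2 → after 2×micro: 1; S1 reads c2=2 → after 1×micro: -15/4; S2 reads c0=1 → after 1×micro: 2 ⇒ (c0=1, c1=-15/4, c2=2)
[Gauss-Seidel] macro 6: S0 reads c2=2 → after 2×micro: 1; S1 reads c2=2 → after 1×micro: -31/8; S2 reads c0=1 → after 1×micro: 2 ⇒ (c0=1, c1=-31/8, c2=2)
[Gauss-Seidel] macro 7: S0 reads c2=2 → after 2×micro: 1; S1 reads c2=2 → after 1×micro: -63/16; S2 reads c0=1 → after 1×micro: 2 ⇒ (c0=1, c1=-63/16, c2=2)
[Gauss-Seidel] macro 8: S0 reads c2=2 → after 2×micro: 1; S1 reads c2=2 → after 1×micro: -127/32; S2 reads c0=1 → after 1×micro: 2 ⇒ (c0=1, c1=-127/32, c2=2)
[Gauss-Seidel] macro 9: S0 reads c2=2 → after 2×micro: 1; S1 reads c2=2 → after 1×micro: -255/64; S2 reads c0=1 → after 1×micro: 2 ⇒ (c0=1, c1=-255/64, c2=2)
[Gauss-Seidel] macro 10: S0 reads c2=2 → after 2×micro: 1; S1 reads c2=2 → after 1×micro: -511/128; S2 reads c0=1 → after 1×micro: 2 ⇒ (c0=1, c1=-511/128, c2=2)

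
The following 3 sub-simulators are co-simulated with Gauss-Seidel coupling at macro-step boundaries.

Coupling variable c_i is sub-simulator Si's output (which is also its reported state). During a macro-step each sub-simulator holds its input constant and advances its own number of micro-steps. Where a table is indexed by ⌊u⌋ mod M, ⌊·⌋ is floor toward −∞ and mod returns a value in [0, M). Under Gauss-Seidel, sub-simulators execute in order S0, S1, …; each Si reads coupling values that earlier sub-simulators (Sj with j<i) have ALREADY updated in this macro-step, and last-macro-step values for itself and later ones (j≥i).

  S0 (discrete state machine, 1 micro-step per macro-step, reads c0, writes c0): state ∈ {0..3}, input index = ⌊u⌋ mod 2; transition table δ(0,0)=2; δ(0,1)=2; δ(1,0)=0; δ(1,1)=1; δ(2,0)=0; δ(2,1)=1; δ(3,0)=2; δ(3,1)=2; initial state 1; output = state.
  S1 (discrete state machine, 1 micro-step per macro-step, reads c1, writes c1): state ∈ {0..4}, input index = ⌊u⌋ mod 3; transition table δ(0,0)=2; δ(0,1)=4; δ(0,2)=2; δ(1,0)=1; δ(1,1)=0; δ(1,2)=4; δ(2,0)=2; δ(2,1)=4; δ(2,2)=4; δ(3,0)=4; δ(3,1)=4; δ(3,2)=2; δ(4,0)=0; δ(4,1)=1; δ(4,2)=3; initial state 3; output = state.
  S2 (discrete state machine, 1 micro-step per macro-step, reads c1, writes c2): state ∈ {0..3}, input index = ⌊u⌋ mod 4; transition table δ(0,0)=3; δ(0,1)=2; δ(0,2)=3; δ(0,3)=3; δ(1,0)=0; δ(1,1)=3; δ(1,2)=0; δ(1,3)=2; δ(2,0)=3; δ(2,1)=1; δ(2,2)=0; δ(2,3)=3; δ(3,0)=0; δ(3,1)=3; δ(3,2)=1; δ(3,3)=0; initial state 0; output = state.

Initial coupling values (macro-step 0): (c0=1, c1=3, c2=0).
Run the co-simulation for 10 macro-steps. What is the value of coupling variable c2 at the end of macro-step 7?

c2 at macro-step 7 = 3

macro 1: S0 reads c0=1 → after 1×micro: 1; S1 reads c1=3 → after 1×micro: 4; S2 reads c1=4 → after 1×micro: 3 ⇒ (c0=1, c1=4, c2=3)
macro 2: S0 reads c0=1 → after 1×micro: 1; S1 reads c1=4 → after 1×micro: 1; S2 reads c1=1 → after 1×micro: 3 ⇒ (c0=1, c1=1, c2=3)
macro 3: S0 reads c0=1 → after 1×micro: 1; S1 reads c1=1 → after 1×micro: 0; S2 reads c1=0 → after 1×micro: 0 ⇒ (c0=1, c1=0, c2=0)
macro 4: S0 reads c0=1 → after 1×micro: 1; S1 reads c1=0 → after 1×micro: 2; S2 reads c1=2 → after 1×micro: 3 ⇒ (c0=1, c1=2, c2=3)
macro 5: S0 reads c0=1 → after 1×micro: 1; S1 reads c1=2 → after 1×micro: 4; S2 reads c1=4 → after 1×micro: 0 ⇒ (c0=1, c1=4, c2=0)
macro 6: S0 reads c0=1 → after 1×micro: 1; S1 reads c1=4 → after 1×micro: 1; S2 reads c1=1 → after 1×micro: 2 ⇒ (c0=1, c1=1, c2=2)
macro 7: S0 reads c0=1 → after 1×micro: 1; S1 reads c1=1 → after 1×micro: 0; S2 reads c1=0 → after 1×micro: 3 ⇒ (c0=1, c1=0, c2=3)
macro 8: S0 reads c0=1 → after 1×micro: 1; S1 reads c1=0 → after 1×micro: 2; S2 reads c1=2 → after 1×micro: 1 ⇒ (c0=1, c1=2, c2=1)
macro 9: S0 reads c0=1 → after 1×micro: 1; S1 reads c1=2 → after 1×micro: 4; S2 reads c1=4 → after 1×micro: 0 ⇒ (c0=1, c1=4, c2=0)
macro 10: S0 reads c0=1 → after 1×micro: 1; S1 reads c1=4 → after 1×micro: 1; S2 reads c1=1 → after 1×micro: 2 ⇒ (c0=1, c1=1, c2=2)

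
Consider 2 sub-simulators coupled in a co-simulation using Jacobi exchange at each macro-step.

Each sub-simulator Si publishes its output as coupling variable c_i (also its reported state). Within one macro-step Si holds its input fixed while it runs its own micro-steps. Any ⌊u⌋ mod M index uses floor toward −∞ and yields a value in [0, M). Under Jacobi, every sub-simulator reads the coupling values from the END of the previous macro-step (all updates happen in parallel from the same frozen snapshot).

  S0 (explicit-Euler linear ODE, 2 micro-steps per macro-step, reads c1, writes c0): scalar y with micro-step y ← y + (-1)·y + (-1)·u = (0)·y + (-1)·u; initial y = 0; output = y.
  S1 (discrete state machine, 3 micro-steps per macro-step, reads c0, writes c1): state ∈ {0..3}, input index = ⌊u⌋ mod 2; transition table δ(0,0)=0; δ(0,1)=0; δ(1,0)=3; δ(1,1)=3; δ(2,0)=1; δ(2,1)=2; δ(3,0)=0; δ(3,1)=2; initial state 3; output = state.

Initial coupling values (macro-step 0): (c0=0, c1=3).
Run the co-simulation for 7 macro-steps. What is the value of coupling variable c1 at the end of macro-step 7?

c1 at macro-step 7 = 0

macro 1: S0 reads c1=3 → after 2×micro: -3; S1 reads c0=0 → after 3×micro: 0 ⇒ (c0=-3, c1=0)
macro 2: S0 reads c1=0 → after 2×micro: 0; S1 reads c0=-3 → after 3×micro: 0 ⇒ (c0=0, c1=0)
macro 3: S0 reads c1=0 → after 2×micro: 0; S1 reads c0=0 → after 3×micro: 0 ⇒ (c0=0, c1=0)
macro 4: S0 reads c1=0 → after 2×micro: 0; S1 reads c0=0 → after 3×micro: 0 ⇒ (c0=0, c1=0)
macro 5: S0 reads c1=0 → after 2×micro: 0; S1 reads c0=0 → after 3×micro: 0 ⇒ (c0=0, c1=0)
macro 6: S0 reads c1=0 → after 2×micro: 0; S1 reads c0=0 → after 3×micro: 0 ⇒ (c0=0, c1=0)
macro 7: S0 reads c1=0 → after 2×micro: 0; S1 reads c0=0 → after 3×micro: 0 ⇒ (c0=0, c1=0)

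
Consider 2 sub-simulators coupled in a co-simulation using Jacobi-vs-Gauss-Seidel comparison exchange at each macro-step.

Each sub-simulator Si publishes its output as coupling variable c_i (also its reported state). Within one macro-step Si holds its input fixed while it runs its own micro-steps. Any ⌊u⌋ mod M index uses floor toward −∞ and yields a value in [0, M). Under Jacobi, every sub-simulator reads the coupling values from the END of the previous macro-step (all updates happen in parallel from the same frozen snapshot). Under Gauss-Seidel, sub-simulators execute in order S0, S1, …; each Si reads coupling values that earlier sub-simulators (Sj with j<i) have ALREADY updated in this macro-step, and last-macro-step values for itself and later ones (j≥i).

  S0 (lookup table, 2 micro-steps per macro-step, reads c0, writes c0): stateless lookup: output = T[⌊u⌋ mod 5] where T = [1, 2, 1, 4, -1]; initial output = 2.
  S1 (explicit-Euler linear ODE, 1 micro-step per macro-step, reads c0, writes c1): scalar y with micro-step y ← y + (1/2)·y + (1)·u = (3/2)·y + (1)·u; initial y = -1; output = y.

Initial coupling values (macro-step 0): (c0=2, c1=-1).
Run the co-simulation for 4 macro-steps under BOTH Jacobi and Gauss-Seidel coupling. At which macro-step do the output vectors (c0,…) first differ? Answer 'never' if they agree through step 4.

[Jacobi] macro 1: S0 reads c0=2 → after 2×micro: 1; S1 reads c0=2 → after 1×micro: 1/2 ⇒ (c0=1, c1=1/2)
[Jacobi] macro 2: S0 reads c0=1 → after 2×micro: 2; S1 reads c0=1 → after 1×micro: 7/4 ⇒ (c0=2, c1=7/4)
[Jacobi] macro 3: S0 reads c0=2 → after 2×micro: 1; S1 reads c0=2 → after 1×micro: 37/8 ⇒ (c0=1, c1=37/8)
[Jacobi] macro 4: S0 reads c0=1 → after 2×micro: 2; S1 reads c0=1 → after 1×micro: 127/16 ⇒ (c0=2, c1=127/16)
[Gauss-Seidel] macro 1: S0 reads c0=2 → after 2×micro: 1; S1 reads c0=1 → after 1×micro: -1/2 ⇒ (c0=1, c1=-1/2)
[Gauss-Seidel] macro 2: S0 reads c0=1 → after 2×micro: 2; S1 reads c0=2 → after 1×micro: 5/4 ⇒ (c0=2, c1=5/4)
[Gauss-Seidel] macro 3: S0 reads c0=2 → after 2×micro: 1; S1 reads c0=1 → after 1×micro: 23/8 ⇒ (c0=1, c1=23/8)
[Gauss-Seidel] macro 4: S0 reads c0=1 → after 2×micro: 2; S1 reads c0=2 → after 1×micro: 101/16 ⇒ (c0=2, c1=101/16)

first divergence at macro-step: 1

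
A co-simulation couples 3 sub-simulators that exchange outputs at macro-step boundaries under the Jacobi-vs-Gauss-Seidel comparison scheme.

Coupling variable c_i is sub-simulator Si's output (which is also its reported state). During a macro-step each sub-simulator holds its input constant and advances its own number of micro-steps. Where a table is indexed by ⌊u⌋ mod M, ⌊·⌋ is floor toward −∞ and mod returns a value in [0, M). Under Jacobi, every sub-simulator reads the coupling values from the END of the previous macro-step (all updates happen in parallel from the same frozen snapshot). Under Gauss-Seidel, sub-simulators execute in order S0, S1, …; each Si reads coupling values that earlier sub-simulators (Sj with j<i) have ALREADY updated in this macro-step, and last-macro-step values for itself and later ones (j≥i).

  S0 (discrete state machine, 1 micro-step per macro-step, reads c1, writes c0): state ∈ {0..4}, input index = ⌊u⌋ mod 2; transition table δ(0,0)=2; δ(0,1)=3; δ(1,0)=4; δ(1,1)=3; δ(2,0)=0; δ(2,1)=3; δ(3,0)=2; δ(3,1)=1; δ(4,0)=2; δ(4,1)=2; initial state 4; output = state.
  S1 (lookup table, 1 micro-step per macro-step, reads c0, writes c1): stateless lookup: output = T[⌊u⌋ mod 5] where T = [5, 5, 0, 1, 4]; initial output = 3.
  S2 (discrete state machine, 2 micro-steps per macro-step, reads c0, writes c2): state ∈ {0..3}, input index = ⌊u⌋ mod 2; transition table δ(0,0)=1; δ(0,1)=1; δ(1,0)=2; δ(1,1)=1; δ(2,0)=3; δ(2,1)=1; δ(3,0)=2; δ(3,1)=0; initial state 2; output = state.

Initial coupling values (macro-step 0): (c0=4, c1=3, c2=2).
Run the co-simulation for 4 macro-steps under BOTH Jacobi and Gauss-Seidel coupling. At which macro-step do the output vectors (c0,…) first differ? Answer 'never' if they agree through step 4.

[Jacobi] macro 1: S0 reads c1=3 → after 1×micro: 2; S1 reads c0=4 → after 1×micro: 4; S2 reads c0=4 → after 2×micro: 2 ⇒ (c0=2, c1=4, c2=2)
[Jacobi] macro 2: S0 reads c1=4 → after 1×micro: 0; S1 reads c0=2 → after 1×micro: 0; S2 reads c0=2 → after 2×micro: 2 ⇒ (c0=0, c1=0, c2=2)
[Jacobi] macro 3: S0 reads c1=0 → after 1×micro: 2; S1 reads c0=0 → after 1×micro: 5; S2 reads c0=0 → after 2×micro: 2 ⇒ (c0=2, c1=5, c2=2)
[Jacobi] macro 4: S0 reads c1=5 → after 1×micro: 3; S1 reads c0=2 → after 1×micro: 0; S2 reads c0=2 → after 2×micro: 2 ⇒ (c0=3, c1=0, c2=2)
[Gauss-Seidel] macro 1: S0 reads c1=3 → after 1×micro: 2; S1 reads c0=2 → after 1×micro: 0; S2 reads c0=2 → after 2×micro: 2 ⇒ (c0=2, c1=0, c2=2)
[Gauss-Seidel] macro 2: S0 reads c1=0 → after 1×micro: 0; S1 reads c0=0 → after 1×micro: 5; S2 reads c0=0 → after 2×micro: 2 ⇒ (c0=0, c1=5, c2=2)
[Gauss-Seidel] macro 3: S0 reads c1=5 → after 1×micro: 3; S1 reads c0=3 → after 1×micro: 1; S2 reads c0=3 → after 2×micro: 1 ⇒ (c0=3, c1=1, c2=1)
[Gauss-Seidel] macro 4: S0 reads c1=1 → after 1×micro: 1; S1 reads c0=1 → after 1×micro: 5; S2 reads c0=1 → after 2×micro: 1 ⇒ (c0=1, c1=5, c2=1)

first divergence at macro-step: 1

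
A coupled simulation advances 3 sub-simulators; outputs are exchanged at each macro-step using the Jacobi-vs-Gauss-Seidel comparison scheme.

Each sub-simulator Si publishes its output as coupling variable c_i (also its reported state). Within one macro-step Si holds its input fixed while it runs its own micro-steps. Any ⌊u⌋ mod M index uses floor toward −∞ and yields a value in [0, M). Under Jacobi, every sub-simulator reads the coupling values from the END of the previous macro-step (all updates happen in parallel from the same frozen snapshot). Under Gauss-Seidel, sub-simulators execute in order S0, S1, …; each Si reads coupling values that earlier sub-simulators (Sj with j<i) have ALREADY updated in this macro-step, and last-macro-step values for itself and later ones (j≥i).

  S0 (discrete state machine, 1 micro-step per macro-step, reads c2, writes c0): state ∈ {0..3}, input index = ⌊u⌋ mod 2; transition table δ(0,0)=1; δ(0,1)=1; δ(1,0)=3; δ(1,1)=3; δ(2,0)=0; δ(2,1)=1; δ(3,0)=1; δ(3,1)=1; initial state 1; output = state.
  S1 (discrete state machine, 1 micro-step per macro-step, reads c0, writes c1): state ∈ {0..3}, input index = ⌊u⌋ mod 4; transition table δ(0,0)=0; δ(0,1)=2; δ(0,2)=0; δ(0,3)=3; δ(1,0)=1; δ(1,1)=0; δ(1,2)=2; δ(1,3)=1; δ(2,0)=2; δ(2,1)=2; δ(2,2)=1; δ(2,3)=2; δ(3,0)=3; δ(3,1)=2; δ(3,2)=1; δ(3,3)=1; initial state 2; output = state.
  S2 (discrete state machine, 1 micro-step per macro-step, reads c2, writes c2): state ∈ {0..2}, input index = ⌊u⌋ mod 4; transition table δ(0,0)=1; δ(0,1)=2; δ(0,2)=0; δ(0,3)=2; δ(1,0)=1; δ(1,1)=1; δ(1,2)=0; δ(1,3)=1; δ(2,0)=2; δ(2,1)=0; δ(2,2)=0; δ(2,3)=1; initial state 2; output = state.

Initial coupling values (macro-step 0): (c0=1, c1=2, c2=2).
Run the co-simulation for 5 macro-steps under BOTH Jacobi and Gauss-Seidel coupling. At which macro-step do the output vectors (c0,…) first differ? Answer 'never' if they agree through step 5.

first divergence at macro-step: never

[Jacobi] macro 1: S0 reads c2=2 → after 1×micro: 3; S1 reads c0=1 → after 1×micro: 2; S2 reads c2=2 → after 1×micro: 0 ⇒ (c0=3, c1=2, c2=0)
[Jacobi] macro 2: S0 reads c2=0 → after 1×micro: 1; S1 reads c0=3 → after 1×micro: 2; S2 reads c2=0 → after 1×micro: 1 ⇒ (c0=1, c1=2, c2=1)
[Jacobi] macro 3: S0 reads c2=1 → after 1×micro: 3; S1 reads c0=1 → after 1×micro: 2; S2 reads c2=1 → after 1×micro: 1 ⇒ (c0=3, c1=2, c2=1)
[Jacobi] macro 4: S0 reads c2=1 → after 1×micro: 1; S1 reads c0=3 → after 1×micro: 2; S2 reads c2=1 → after 1×micro: 1 ⇒ (c0=1, c1=2, c2=1)
[Jacobi] macro 5: S0 reads c2=1 → after 1×micro: 3; S1 reads c0=1 → after 1×micro: 2; S2 reads c2=1 → after 1×micro: 1 ⇒ (c0=3, c1=2, c2=1)
[Gauss-Seidel] macro 1: S0 reads c2=2 → after 1×micro: 3; S1 reads c0=3 → after 1×micro: 2; S2 reads c2=2 → after 1×micro: 0 ⇒ (c0=3, c1=2, c2=0)
[Gauss-Seidel] macro 2: S0 reads c2=0 → after 1×micro: 1; S1 reads c0=1 → after 1×micro: 2; S2 reads c2=0 → after 1×micro: 1 ⇒ (c0=1, c1=2, c2=1)
[Gauss-Seidel] macro 3: S0 reads c2=1 → after 1×micro: 3; S1 reads c0=3 → after 1×micro: 2; S2 reads c2=1 → after 1×micro: 1 ⇒ (c0=3, c1=2, c2=1)
[Gauss-Seidel] macro 4: S0 reads c2=1 → after 1×micro: 1; S1 reads c0=1 → after 1×micro: 2; S2 reads c2=1 → after 1×micro: 1 ⇒ (c0=1, c1=2, c2=1)
[Gauss-Seidel] macro 5: S0 reads c2=1 → after 1×micro: 3; S1 reads c0=3 → after 1×micro: 2; S2 reads c2=1 → after 1×micro: 1 ⇒ (c0=3, c1=2, c2=1)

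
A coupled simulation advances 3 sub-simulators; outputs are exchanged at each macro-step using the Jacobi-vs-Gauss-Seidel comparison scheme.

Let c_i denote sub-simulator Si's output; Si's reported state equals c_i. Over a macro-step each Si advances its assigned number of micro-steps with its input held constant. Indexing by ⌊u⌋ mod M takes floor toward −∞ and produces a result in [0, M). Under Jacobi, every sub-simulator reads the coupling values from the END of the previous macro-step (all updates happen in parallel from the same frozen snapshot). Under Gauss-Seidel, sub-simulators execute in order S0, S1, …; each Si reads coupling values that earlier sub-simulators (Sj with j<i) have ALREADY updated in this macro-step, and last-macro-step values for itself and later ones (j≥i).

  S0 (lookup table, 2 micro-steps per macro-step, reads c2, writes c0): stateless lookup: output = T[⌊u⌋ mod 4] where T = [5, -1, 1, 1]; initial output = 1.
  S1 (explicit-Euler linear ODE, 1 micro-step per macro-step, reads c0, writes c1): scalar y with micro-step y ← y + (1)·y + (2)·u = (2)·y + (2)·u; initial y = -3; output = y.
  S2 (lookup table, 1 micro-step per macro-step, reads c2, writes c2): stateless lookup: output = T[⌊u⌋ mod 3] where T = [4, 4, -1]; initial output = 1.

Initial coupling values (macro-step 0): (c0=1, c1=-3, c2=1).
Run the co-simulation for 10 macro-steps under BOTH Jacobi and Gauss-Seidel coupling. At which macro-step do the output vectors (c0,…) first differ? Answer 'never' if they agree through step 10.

[Jacobi] macro 1: S0 reads c2=1 → after 2×micro: -1; S1 reads c0=1 → after 1×micro: -4; S2 reads c2=1 → after 1×micro: 4 ⇒ (c0=-1, c1=-4, c2=4)
[Jacobi] macro 2: S0 reads c2=4 → after 2×micro: 5; S1 reads c0=-1 → after 1×micro: -10; S2 reads c2=4 → after 1×micro: 4 ⇒ (c0=5, c1=-10, c2=4)
[Jacobi] macro 3: S0 reads c2=4 → after 2×micro: 5; S1 reads c0=5 → after 1×micro: -10; S2 reads c2=4 → after 1×micro: 4 ⇒ (c0=5, c1=-10, c2=4)
[Jacobi] macro 4: S0 reads c2=4 → after 2×micro: 5; S1 reads c0=5 → after 1×micro: -10; S2 reads c2=4 → after 1×micro: 4 ⇒ (c0=5, c1=-10, c2=4)
[Jacobi] macro 5: S0 reads c2=4 → after 2×micro: 5; S1 reads c0=5 → after 1×micro: -10; S2 reads c2=4 → after 1×micro: 4 ⇒ (c0=5, c1=-10, c2=4)
[Jacobi] macro 6: S0 reads c2=4 → after 2×micro: 5; S1 reads c0=5 → after 1×micro: -10; S2 reads c2=4 → after 1×micro: 4 ⇒ (c0=5, c1=-10, c2=4)
[Jacobi] macro 7: S0 reads c2=4 → after 2×micro: 5; S1 reads c0=5 → after 1×micro: -10; S2 reads c2=4 → after 1×micro: 4 ⇒ (c0=5, c1=-10, c2=4)
[Jacobi] macro 8: S0 reads c2=4 → after 2×micro: 5; S1 reads c0=5 → after 1×micro: -10; S2 reads c2=4 → after 1×micro: 4 ⇒ (c0=5, c1=-10, c2=4)
[Jacobi] macro 9: S0 reads c2=4 → after 2×micro: 5; S1 reads c0=5 → after 1×micro: -10; S2 reads c2=4 → after 1×micro: 4 ⇒ (c0=5, c1=-10, c2=4)
[Jacobi] macro 10: S0 reads c2=4 → after 2×micro: 5; S1 reads c0=5 → after 1×micro: -10; S2 reads c2=4 → after 1×micro: 4 ⇒ (c0=5, c1=-10, c2=4)
[Gauss-Seidel] macro 1: S0 reads c2=1 → after 2×micro: -1; S1 reads c0=-1 → after 1×micro: -8; S2 reads c2=1 → after 1×micro: 4 ⇒ (c0=-1, c1=-8, c2=4)
[Gauss-Seidel] macro 2: S0 reads c2=4 → after 2×micro: 5; S1 reads c0=5 → after 1×micro: -6; S2 reads c2=4 → after 1×micro: 4 ⇒ (c0=5, c1=-6, c2=4)
[Gauss-Seidel] macro 3: S0 reads c2=4 → after 2×micro: 5; S1 reads c0=5 → after 1×micro: -2; S2 reads c2=4 → after 1×micro: 4 ⇒ (c0=5, c1=-2, c2=4)
[Gauss-Seidel] macro 4: S0 reads c2=4 → after 2×micro: 5; S1 reads c0=5 → after 1×micro: 6; S2 reads c2=4 → after 1×micro: 4 ⇒ (c0=5, c1=6, c2=4)
[Gauss-Seidel] macro 5: S0 reads c2=4 → after 2×micro: 5; S1 reads c0=5 → after 1×micro: 22; S2 reads c2=4 → after 1×micro: 4 ⇒ (c0=5, c1=22, c2=4)
[Gauss-Seidel] macro 6: S0 reads c2=4 → after 2×micro: 5; S1 reads c0=5 → after 1×micro: 54; S2 reads c2=4 → after 1×micro: 4 ⇒ (c0=5, c1=54, c2=4)
[Gauss-Seidel] macro 7: S0 reads c2=4 → after 2×micro: 5; S1 reads c0=5 → after 1×micro: 118; S2 reads c2=4 → after 1×micro: 4 ⇒ (c0=5, c1=118, c2=4)
[Gauss-Seidel] macro 8: S0 reads c2=4 → after 2×micro: 5; S1 reads c0=5 → after 1×micro: 246; S2 reads c2=4 → after 1×micro: 4 ⇒ (c0=5, c1=246, c2=4)
[Gauss-Seidel] macro 9: S0 reads c2=4 → after 2×micro: 5; S1 reads c0=5 → after 1×micro: 502; S2 reads c2=4 → after 1×micro: 4 ⇒ (c0=5, c1=502, c2=4)
[Gauss-Seidel] macro 10: S0 reads c2=4 → after 2×micro: 5; S1 reads c0=5 → after 1×micro: 1014; S2 reads c2=4 → after 1×micro: 4 ⇒ (c0=5, c1=1014, c2=4)

first divergence at macro-step: 1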